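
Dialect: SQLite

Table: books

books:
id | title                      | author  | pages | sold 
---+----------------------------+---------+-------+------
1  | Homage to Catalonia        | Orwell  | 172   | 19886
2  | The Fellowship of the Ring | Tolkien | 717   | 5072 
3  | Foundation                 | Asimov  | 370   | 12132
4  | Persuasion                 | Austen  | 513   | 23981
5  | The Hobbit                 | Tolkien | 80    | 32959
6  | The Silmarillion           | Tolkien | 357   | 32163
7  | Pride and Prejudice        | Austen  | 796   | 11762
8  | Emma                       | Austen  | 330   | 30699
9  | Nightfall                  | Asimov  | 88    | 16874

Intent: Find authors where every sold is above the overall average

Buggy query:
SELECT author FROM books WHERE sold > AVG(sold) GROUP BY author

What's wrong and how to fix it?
Bug: AVG() is an aggregate; it can't sit directly in WHERE

Fix: Use a subquery for AVG and a HAVING MIN(...) filter so the condition holds for every row in the group

Corrected query:
SELECT author FROM books GROUP BY author HAVING MIN(sold) > (SELECT AVG(sold) FROM books)

Result:
(no rows)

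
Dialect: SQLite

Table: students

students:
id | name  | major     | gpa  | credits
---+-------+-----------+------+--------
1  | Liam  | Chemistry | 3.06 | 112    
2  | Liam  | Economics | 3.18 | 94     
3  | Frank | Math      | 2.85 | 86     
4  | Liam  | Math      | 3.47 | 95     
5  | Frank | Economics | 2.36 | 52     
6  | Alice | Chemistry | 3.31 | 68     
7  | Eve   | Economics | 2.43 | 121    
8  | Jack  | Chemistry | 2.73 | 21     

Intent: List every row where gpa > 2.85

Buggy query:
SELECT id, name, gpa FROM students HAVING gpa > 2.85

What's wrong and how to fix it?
Bug: HAVING filters the output of aggregation, but this query has no GROUP BY and no aggregate functions, so SQLite rejects it (HAVING clause on a non-aggregate query); the condition here is per row

Fix: Use WHERE for row-level filtering

Corrected query:
SELECT id, name, gpa FROM students WHERE gpa > 2.85

Result:
id | name  | gpa 
---+-------+-----
1  | Liam  | 3.06
2  | Liam  | 3.18
4  | Liam  | 3.47
6  | Alice | 3.31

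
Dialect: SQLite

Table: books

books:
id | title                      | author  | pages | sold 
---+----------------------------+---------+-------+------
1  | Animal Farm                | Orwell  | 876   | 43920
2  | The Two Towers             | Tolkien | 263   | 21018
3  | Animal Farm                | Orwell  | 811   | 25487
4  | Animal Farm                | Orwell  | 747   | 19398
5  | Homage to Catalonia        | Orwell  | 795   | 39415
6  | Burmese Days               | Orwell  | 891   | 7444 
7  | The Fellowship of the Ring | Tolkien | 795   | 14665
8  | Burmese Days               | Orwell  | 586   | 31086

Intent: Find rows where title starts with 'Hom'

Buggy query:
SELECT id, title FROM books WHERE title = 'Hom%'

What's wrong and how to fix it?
Bug: Wildcards only work with LIKE; '=' treats '%' as a literal character

Fix: Replace '=' with LIKE so 'Hom%' is treated as a pattern

Corrected query:
SELECT id, title FROM books WHERE title LIKE 'Hom%'

Result:
id | title              
---+--------------------
5  | Homage to Catalonia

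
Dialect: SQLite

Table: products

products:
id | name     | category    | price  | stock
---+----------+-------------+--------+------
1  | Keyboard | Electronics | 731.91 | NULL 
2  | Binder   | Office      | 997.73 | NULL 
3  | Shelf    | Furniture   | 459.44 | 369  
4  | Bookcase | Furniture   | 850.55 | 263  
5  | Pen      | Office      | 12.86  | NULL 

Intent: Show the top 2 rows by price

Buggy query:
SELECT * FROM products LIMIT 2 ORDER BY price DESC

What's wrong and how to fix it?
Bug: ORDER BY cannot follow LIMIT; LIMIT is the final clause

Fix: Swap the clauses: ORDER BY first, then LIMIT

Corrected query:
SELECT * FROM products ORDER BY price DESC LIMIT 2

Result:
id | name     | category  | price  | stock
---+----------+-----------+--------+------
2  | Binder   | Office    | 997.73 | NULL 
4  | Bookcase | Furniture | 850.55 | 263  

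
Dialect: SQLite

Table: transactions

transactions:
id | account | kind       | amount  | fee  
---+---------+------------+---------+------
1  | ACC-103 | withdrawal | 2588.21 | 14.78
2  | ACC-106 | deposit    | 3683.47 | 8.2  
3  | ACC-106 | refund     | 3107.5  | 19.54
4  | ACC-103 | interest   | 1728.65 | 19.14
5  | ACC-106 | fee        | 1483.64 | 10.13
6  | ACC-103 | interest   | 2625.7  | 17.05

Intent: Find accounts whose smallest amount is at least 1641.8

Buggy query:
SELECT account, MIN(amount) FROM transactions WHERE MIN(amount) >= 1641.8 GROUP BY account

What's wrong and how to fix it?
Bug: MIN() in WHERE is a misuse of aggregate

Fix: Use HAVING for the per-group MIN condition

Corrected query:
SELECT account, MIN(amount) FROM transactions GROUP BY account HAVING MIN(amount) >= 1641.8

Result:
account | MIN(amount)
--------+------------
ACC-103 | 1728.65    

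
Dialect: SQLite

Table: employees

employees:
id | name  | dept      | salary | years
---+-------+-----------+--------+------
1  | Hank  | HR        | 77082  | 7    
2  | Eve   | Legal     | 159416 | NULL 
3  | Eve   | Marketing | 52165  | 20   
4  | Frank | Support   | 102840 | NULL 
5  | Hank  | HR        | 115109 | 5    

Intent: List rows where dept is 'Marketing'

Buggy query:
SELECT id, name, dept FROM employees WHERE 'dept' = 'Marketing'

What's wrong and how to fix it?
Bug: 'dept' in single quotes is a string literal, not the column; the comparison is literal-vs-literal and never true

Fix: Reference the column as dept without single quotes

Corrected query:
SELECT id, name, dept FROM employees WHERE dept = 'Marketing'

Result:
id | name | dept     
---+------+----------
3  | Eve  | Marketing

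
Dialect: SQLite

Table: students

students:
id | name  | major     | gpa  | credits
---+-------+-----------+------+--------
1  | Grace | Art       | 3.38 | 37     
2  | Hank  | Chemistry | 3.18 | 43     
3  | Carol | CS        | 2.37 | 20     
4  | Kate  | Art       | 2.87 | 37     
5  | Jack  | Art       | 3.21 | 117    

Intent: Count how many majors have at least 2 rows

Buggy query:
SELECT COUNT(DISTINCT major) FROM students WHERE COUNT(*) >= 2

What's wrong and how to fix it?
Bug: COUNT(*) cannot appear in WHERE; the per-group count doesn't exist yet

Fix: Group first with HAVING COUNT(*) >= 2, then COUNT the resulting groups

Corrected query:
SELECT COUNT(*) FROM (SELECT major FROM students GROUP BY major HAVING COUNT(*) >= 2)

Result:
COUNT(*)
--------
1       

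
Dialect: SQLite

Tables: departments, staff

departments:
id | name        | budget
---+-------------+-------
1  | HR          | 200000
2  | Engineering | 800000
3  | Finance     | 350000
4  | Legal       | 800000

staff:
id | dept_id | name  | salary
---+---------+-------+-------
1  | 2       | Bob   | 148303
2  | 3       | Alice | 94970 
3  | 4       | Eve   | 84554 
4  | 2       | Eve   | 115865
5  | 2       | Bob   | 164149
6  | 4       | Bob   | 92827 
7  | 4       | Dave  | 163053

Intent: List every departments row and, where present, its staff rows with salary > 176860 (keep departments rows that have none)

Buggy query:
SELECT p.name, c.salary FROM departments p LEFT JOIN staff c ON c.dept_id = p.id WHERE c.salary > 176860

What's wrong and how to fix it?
Bug: Filtering c.salary in WHERE discards the NULL rows produced by LEFT JOIN, turning it into an inner join

Fix: Put 'c.salary > 176860' in the JOIN's ON clause instead of WHERE

Corrected query:
SELECT p.name, c.salary FROM departments p LEFT JOIN staff c ON c.dept_id = p.id AND c.salary > 176860

Result:
name        | salary
------------+-------
HR          | NULL  
Engineering | NULL  
Finance     | NULL  
Legal       | NULL  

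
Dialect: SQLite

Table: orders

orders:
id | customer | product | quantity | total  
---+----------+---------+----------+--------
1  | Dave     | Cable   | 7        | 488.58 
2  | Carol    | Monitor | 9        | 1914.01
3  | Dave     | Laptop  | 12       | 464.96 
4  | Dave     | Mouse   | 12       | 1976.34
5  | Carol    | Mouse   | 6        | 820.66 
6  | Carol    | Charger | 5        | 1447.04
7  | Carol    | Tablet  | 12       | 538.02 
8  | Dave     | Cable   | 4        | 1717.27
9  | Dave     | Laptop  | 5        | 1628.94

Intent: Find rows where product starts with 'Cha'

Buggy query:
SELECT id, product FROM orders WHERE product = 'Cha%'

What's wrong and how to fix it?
Bug: Wildcards only work with LIKE; '=' treats '%' as a literal character

Fix: Replace '=' with LIKE so 'Cha%' is treated as a pattern

Corrected query:
SELECT id, product FROM orders WHERE product LIKE 'Cha%'

Result:
id | product
---+--------
6  | Charger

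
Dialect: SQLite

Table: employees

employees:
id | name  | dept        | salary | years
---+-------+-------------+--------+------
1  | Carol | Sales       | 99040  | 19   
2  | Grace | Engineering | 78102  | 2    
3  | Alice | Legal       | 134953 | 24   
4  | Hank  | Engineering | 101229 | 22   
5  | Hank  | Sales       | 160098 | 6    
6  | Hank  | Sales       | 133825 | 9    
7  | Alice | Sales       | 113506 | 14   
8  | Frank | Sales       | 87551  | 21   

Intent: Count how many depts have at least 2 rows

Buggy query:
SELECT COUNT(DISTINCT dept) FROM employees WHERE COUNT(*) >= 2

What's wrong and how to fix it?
Bug: COUNT(*) cannot appear in WHERE; the per-group count doesn't exist yet

Fix: Group first with HAVING COUNT(*) >= 2, then COUNT the resulting groups

Corrected query:
SELECT COUNT(*) FROM (SELECT dept FROM employees GROUP BY dept HAVING COUNT(*) >= 2)

Result:
COUNT(*)
--------
2       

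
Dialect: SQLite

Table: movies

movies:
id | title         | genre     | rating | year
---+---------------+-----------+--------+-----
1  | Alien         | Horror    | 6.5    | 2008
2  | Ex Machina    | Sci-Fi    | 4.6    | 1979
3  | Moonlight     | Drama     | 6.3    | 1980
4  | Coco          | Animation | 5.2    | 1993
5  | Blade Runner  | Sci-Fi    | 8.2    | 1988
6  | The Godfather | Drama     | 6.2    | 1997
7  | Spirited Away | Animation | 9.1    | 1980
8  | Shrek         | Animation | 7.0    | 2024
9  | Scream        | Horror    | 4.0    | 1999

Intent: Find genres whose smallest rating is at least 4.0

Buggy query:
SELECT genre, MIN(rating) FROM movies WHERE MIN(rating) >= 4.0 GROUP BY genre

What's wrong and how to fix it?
Bug: Aggregates like MIN are computed per group after WHERE runs

Fix: Replace WHERE with HAVING after the GROUP BY

Corrected query:
SELECT genre, MIN(rating) FROM movies GROUP BY genre HAVING MIN(rating) >= 4.0

Result:
genre     | MIN(rating)
----------+------------
Animation | 5.2        
Drama     | 6.2        
Horror    | 4          
Sci-Fi    | 4.6        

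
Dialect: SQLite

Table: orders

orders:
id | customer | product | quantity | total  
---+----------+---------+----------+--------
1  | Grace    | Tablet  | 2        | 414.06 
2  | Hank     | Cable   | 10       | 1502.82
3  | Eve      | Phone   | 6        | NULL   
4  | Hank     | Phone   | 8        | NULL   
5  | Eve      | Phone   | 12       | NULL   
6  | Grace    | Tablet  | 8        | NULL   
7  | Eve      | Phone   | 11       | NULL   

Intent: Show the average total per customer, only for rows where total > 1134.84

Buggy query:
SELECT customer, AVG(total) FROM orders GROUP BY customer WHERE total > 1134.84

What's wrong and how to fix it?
Bug: WHERE cannot follow GROUP BY

Fix: Move the WHERE clause before GROUP BY

Corrected query:
SELECT customer, AVG(total) FROM orders WHERE total > 1134.84 GROUP BY customer

Result:
customer | AVG(total)
---------+-----------
Hank     | 1502.82   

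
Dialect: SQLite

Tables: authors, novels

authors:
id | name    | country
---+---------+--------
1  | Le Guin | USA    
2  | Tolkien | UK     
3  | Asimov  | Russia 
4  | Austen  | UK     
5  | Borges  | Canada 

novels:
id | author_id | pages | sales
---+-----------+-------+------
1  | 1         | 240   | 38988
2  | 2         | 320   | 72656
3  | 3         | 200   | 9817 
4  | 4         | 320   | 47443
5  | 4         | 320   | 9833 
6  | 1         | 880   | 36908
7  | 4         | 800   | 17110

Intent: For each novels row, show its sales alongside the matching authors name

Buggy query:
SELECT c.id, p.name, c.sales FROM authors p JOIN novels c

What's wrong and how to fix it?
Bug: JOIN with no ON clause produces a cartesian product; every novels row pairs with every authors row

Fix: Specify the join condition linking the foreign key to the parent id

Corrected query:
SELECT c.id, p.name, c.sales FROM authors p JOIN novels c ON c.author_id = p.id

Result:
id | name    | sales
---+---------+------
1  | Le Guin | 38988
2  | Tolkien | 72656
3  | Asimov  | 9817 
4  | Austen  | 47443
5  | Austen  | 9833 
6  | Le Guin | 36908
7  | Austen  | 17110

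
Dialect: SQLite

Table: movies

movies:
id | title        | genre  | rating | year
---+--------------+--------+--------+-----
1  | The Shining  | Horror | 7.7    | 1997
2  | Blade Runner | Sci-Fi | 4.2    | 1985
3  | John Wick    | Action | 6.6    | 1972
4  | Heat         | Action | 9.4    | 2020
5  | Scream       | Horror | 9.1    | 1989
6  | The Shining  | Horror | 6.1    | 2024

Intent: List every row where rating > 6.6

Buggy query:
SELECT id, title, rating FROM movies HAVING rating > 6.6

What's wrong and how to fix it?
Bug: This is a non-aggregate query (no GROUP BY, no aggregates), so in SQLite the HAVING clause is invalid here; a row-level condition belongs in WHERE

Fix: Replace HAVING with WHERE since the condition applies to individual rows

Corrected query:
SELECT id, title, rating FROM movies WHERE rating > 6.6

Result:
id | title       | rating
---+-------------+-------
1  | The Shining | 7.7   
4  | Heat        | 9.4   
5  | Scream      | 9.1   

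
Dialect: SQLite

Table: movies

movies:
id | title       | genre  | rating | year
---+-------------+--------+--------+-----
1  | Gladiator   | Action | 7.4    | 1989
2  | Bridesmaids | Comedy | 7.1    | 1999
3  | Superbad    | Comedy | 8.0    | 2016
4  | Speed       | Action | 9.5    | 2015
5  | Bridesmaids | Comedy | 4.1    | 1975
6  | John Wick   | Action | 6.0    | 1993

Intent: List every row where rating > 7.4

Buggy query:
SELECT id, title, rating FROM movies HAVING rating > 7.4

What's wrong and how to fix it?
Bug: HAVING filters the output of aggregation, but this query has no GROUP BY and no aggregate functions, so SQLite rejects it (HAVING clause on a non-aggregate query); the condition here is per row

Fix: Use WHERE for row-level filtering

Corrected query:
SELECT id, title, rating FROM movies WHERE rating > 7.4

Result:
id | title    | rating
---+----------+-------
3  | Superbad | 8     
4  | Speed    | 9.5   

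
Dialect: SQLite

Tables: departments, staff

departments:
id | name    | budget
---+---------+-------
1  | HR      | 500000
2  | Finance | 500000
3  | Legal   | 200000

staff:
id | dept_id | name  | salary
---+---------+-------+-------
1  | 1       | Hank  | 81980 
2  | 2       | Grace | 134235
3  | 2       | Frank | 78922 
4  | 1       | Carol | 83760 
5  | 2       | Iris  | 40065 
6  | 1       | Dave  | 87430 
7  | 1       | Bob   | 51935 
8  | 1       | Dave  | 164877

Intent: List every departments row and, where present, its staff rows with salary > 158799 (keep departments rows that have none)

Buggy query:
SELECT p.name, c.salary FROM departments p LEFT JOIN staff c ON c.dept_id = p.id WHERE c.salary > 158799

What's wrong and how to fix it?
Bug: A WHERE condition on the right-hand table after LEFT JOIN drops unmatched parents

Fix: Move the right-table condition into the ON clause so unmatched parents are kept

Corrected query:
SELECT p.name, c.salary FROM departments p LEFT JOIN staff c ON c.dept_id = p.id AND c.salary > 158799

Result:
name    | salary
--------+-------
HR      | 164877
Finance | NULL  
Legal   | NULL  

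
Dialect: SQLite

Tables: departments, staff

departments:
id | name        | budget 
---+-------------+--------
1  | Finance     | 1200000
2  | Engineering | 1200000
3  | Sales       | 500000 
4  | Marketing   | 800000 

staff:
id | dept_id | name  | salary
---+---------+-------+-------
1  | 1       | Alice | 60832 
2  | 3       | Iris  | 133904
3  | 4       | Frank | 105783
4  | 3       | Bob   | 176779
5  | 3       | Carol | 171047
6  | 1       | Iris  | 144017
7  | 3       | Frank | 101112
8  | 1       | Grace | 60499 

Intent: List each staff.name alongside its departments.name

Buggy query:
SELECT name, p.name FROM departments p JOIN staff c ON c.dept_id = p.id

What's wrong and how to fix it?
Bug: 'name' exists in both joined tables, so the database can't tell which one is meant

Fix: Qualify the column with its table alias (c.name)

Corrected query:
SELECT c.name, p.name FROM departments p JOIN staff c ON c.dept_id = p.id

Result:
name  | name     
------+----------
Alice | Finance  
Iris  | Sales    
Frank | Marketing
Bob   | Sales    
Carol | Sales    
Iris  | Finance  
Frank | Sales    
Grace | Finance  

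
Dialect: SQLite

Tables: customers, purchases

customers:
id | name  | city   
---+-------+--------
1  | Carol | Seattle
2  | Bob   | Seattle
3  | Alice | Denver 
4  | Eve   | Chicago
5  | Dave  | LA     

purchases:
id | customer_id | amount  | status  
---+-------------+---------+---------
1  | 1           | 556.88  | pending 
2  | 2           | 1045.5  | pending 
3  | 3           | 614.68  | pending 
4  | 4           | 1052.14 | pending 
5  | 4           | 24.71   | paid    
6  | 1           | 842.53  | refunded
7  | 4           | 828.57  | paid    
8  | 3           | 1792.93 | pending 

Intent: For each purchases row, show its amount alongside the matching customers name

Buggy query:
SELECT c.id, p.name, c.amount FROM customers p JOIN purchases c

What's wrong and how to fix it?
Bug: Missing join condition: each purchases row is matched to all customers rows instead of just its own

Fix: Specify the join condition linking the foreign key to the parent id

Corrected query:
SELECT c.id, p.name, c.amount FROM customers p JOIN purchases c ON c.customer_id = p.id

Result:
id | name  | amount 
---+-------+--------
1  | Carol | 556.88 
2  | Bob   | 1045.5 
3  | Alice | 614.68 
4  | Eve   | 1052.14
5  | Eve   | 24.71  
6  | Carol | 842.53 
7  | Eve   | 828.57 
8  | Alice | 1792.93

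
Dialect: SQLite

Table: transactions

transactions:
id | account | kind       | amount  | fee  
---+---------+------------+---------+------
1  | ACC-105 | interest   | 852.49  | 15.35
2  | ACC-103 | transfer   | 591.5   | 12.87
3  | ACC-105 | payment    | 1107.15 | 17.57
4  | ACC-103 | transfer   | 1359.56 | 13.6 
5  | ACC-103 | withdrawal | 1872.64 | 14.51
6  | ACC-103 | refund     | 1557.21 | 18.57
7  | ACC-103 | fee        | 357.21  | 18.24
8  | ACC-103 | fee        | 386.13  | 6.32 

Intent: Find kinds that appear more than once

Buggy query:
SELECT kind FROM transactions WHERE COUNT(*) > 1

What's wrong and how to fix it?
Bug: COUNT(*) is an aggregate and cannot be used in WHERE

Fix: Group first, then use HAVING for the count condition

Corrected query:
SELECT kind FROM transactions GROUP BY kind HAVING COUNT(*) > 1

Result:
kind    
--------
fee     
transfer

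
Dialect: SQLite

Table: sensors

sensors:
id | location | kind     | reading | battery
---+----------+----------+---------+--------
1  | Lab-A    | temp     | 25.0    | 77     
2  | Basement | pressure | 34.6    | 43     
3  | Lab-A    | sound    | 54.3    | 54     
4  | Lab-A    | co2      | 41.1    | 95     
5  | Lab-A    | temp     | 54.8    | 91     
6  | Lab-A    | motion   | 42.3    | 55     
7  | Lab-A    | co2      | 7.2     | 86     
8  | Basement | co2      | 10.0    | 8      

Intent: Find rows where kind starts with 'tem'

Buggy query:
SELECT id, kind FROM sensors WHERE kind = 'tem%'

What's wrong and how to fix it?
Bug: Wildcards only work with LIKE; '=' treats '%' as a literal character

Fix: Replace '=' with LIKE so 'tem%' is treated as a pattern

Corrected query:
SELECT id, kind FROM sensors WHERE kind LIKE 'tem%'

Result:
id | kind
---+-----
1  | temp
5  | temp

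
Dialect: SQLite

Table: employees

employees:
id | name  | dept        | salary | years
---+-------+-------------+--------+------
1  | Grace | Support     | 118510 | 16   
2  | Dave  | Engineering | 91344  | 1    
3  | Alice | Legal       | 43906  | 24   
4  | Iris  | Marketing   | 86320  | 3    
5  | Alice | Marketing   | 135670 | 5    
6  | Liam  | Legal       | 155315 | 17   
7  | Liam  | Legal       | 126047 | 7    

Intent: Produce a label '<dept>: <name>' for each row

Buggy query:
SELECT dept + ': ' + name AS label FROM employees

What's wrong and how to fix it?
Bug: '+' is numeric addition; on text columns SQLite converts them to 0 instead of concatenating

Fix: Replace + with || to concatenate text

Corrected query:
SELECT dept || ': ' || name AS label FROM employees

Result:
label            
-----------------
Support: Grace   
Engineering: Dave
Legal: Alice     
Marketing: Iris  
Marketing: Alice 
Legal: Liam      
Legal: Liam      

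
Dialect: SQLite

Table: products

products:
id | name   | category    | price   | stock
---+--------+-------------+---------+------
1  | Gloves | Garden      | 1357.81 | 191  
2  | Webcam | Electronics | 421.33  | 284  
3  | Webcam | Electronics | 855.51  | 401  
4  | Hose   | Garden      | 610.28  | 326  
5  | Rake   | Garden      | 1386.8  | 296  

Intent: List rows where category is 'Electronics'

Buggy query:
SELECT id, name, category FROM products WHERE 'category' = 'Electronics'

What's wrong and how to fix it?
Bug: 'category' in single quotes is a string literal, not the column; the comparison is literal-vs-literal and never true

Fix: Reference the column as category without single quotes

Corrected query:
SELECT id, name, category FROM products WHERE category = 'Electronics'

Result:
id | name   | category   
---+--------+------------
2  | Webcam | Electronics
3  | Webcam | Electronics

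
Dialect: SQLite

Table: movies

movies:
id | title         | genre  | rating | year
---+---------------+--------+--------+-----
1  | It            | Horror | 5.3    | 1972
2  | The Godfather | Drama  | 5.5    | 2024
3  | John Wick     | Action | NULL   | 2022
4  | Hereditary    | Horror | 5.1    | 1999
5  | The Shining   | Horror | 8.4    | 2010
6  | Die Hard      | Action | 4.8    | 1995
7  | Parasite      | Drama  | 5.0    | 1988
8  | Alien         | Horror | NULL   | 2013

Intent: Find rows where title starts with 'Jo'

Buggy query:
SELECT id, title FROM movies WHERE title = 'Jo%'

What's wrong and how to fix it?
Bug: Wildcards only work with LIKE; '=' treats '%' as a literal character

Fix: Replace '=' with LIKE so 'Jo%' is treated as a pattern

Corrected query:
SELECT id, title FROM movies WHERE title LIKE 'Jo%'

Result:
id | title    
---+----------
3  | John Wick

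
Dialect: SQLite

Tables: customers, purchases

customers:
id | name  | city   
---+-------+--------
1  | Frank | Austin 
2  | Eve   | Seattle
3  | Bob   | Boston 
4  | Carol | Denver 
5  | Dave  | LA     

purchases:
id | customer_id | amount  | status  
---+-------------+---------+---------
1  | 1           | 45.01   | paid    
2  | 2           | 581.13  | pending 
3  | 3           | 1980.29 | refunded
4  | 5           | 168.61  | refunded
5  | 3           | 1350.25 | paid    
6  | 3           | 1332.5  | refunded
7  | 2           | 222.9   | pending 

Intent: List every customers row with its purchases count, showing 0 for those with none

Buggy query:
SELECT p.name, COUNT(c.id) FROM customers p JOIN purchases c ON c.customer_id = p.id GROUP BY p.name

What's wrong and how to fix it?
Bug: INNER JOIN drops customers rows that have no matching purchases rows

Fix: Use LEFT JOIN so parents without children still appear (COUNT(c.id) gives 0)

Corrected query:
SELECT p.name, COUNT(c.id) FROM customers p LEFT JOIN purchases c ON c.customer_id = p.id GROUP BY p.name

Result:
name  | COUNT(c.id)
------+------------
Bob   | 3          
Carol | 0          
Dave  | 1          
Eve   | 2          
Frank | 1          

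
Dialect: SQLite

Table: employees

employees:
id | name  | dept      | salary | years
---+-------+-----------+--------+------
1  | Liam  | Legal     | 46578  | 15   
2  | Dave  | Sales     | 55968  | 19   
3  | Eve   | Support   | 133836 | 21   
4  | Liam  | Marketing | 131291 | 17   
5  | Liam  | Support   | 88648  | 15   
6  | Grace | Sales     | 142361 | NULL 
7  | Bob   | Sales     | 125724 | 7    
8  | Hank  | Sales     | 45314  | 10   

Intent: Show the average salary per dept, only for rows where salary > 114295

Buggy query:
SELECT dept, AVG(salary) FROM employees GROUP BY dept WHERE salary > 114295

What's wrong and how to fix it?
Bug: WHERE cannot follow GROUP BY

Fix: Move the WHERE clause before GROUP BY

Corrected query:
SELECT dept, AVG(salary) FROM employees WHERE salary > 114295 GROUP BY dept

Result:
dept      | AVG(salary)
----------+------------
Marketing | 131291     
Sales     | 134042.5   
Support   | 133836     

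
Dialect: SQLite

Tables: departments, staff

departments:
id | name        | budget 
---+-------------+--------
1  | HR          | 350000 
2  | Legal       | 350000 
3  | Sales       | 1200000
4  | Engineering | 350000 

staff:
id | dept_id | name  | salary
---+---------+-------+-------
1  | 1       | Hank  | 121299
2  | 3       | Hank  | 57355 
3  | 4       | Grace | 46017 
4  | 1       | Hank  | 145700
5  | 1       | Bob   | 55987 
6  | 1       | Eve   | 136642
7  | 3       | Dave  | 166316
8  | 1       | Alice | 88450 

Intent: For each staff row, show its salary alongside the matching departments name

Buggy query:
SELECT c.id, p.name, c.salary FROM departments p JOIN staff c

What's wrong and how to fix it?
Bug: JOIN with no ON clause produces a cartesian product; every staff row pairs with every departments row

Fix: Specify the join condition linking the foreign key to the parent id

Corrected query:
SELECT c.id, p.name, c.salary FROM departments p JOIN staff c ON c.dept_id = p.id

Result:
id | name        | salary
---+-------------+-------
1  | HR          | 121299
2  | Sales       | 57355 
3  | Engineering | 46017 
4  | HR          | 145700
5  | HR          | 55987 
6  | HR          | 136642
7  | Sales       | 166316
8  | HR          | 88450 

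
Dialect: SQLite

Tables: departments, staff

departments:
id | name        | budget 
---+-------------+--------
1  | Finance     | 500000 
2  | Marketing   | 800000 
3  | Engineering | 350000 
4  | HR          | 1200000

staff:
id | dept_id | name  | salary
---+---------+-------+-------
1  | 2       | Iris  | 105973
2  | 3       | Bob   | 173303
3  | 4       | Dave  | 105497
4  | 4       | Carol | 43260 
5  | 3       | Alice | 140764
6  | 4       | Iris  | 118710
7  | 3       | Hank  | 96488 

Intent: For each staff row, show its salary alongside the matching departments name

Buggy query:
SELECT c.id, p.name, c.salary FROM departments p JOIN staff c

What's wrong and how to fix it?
Bug: JOIN with no ON clause produces a cartesian product; every staff row pairs with every departments row

Fix: Specify the join condition linking the foreign key to the parent id

Corrected query:
SELECT c.id, p.name, c.salary FROM departments p JOIN staff c ON c.dept_id = p.id

Result:
id | name        | salary
---+-------------+-------
1  | Marketing   | 105973
2  | Engineering | 173303
3  | HR          | 105497
4  | HR          | 43260 
5  | Engineering | 140764
6  | HR          | 118710
7  | Engineering | 96488 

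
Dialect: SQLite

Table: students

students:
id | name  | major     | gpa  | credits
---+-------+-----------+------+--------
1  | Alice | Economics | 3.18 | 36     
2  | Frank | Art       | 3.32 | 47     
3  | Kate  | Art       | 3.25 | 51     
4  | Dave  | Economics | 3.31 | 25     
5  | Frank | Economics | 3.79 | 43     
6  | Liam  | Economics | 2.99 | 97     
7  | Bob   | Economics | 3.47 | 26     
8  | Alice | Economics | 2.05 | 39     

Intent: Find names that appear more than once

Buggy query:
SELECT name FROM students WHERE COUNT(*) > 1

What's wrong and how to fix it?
Bug: WHERE can't reference COUNT(*); aggregates are computed after WHERE

Fix: GROUP BY name, then filter groups with HAVING COUNT(*) > 1

Corrected query:
SELECT name FROM students GROUP BY name HAVING COUNT(*) > 1

Result:
name 
-----
Alice
Frank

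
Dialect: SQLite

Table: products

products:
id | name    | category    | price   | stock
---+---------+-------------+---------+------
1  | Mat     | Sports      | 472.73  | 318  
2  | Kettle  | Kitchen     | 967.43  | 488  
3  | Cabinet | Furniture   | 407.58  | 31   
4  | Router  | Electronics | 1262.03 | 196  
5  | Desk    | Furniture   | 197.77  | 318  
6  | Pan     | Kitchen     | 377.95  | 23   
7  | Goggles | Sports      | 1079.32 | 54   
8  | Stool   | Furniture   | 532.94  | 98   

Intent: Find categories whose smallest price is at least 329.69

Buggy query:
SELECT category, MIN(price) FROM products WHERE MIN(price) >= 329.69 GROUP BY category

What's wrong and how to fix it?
Bug: Aggregates like MIN are computed per group after WHERE runs

Fix: Use HAVING for the per-group MIN condition

Corrected query:
SELECT category, MIN(price) FROM products GROUP BY category HAVING MIN(price) >= 329.69

Result:
category    | MIN(price)
------------+-----------
Electronics | 1262.03   
Kitchen     | 377.95    
Sports      | 472.73    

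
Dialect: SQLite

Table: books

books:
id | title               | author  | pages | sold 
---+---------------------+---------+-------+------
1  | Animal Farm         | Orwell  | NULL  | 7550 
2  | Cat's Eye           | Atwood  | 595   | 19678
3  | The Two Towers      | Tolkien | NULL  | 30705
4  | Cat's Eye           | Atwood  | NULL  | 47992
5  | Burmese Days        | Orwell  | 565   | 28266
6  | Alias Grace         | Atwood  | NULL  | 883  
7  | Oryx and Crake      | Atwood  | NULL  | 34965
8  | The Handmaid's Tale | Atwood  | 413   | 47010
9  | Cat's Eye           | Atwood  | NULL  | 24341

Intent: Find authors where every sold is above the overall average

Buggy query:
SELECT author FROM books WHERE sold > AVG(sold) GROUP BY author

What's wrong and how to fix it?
Bug: WHERE evaluates per row before aggregation, so AVG() is unavailable

Fix: Compute the overall average in a scalar subquery and compare each group's MIN against it in HAVING

Corrected query:
SELECT author FROM books GROUP BY author HAVING MIN(sold) > (SELECT AVG(sold) FROM books)

Result:
author 
-------
Tolkien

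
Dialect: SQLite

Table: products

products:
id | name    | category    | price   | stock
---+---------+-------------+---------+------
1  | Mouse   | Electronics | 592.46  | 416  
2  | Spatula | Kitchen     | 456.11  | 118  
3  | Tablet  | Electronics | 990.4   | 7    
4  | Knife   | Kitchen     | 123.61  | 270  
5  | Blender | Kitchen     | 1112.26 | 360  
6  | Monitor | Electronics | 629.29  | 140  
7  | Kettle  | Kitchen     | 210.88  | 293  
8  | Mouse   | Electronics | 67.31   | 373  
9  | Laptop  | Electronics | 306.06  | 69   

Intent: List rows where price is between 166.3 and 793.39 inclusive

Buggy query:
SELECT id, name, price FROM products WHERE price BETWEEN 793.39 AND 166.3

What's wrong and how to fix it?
Bug: BETWEEN expects the lower bound first; with 793.39 AND 166.3 the range is empty

Fix: Write BETWEEN 166.3 AND 793.39

Corrected query:
SELECT id, name, price FROM products WHERE price BETWEEN 166.3 AND 793.39

Result:
id | name    | price 
---+---------+-------
1  | Mouse   | 592.46
2  | Spatula | 456.11
6  | Monitor | 629.29
7  | Kettle  | 210.88
9  | Laptop  | 306.06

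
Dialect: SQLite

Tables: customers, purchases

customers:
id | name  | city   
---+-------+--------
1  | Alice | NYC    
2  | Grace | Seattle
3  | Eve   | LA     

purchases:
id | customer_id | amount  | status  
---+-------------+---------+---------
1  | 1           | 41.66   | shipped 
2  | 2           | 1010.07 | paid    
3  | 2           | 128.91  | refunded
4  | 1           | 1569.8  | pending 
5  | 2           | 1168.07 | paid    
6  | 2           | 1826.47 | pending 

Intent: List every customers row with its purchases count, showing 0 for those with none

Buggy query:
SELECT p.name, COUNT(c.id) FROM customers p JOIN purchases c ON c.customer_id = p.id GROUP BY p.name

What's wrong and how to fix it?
Bug: INNER JOIN drops customers rows that have no matching purchases rows

Fix: Switch to LEFT JOIN to retain unmatched parent rows

Corrected query:
SELECT p.name, COUNT(c.id) FROM customers p LEFT JOIN purchases c ON c.customer_id = p.id GROUP BY p.name

Result:
name  | COUNT(c.id)
------+------------
Alice | 2          
Eve   | 0          
Grace | 4          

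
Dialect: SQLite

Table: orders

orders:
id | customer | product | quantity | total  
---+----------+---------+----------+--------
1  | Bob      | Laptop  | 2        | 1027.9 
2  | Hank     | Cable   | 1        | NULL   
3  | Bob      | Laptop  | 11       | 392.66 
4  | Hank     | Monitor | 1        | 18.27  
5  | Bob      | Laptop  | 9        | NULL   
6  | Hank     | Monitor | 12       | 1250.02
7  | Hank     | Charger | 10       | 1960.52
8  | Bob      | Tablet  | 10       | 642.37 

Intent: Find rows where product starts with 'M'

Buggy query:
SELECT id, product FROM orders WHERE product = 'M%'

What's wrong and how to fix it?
Bug: '=' compares the literal string including the % character; pattern matching needs LIKE

Fix: Replace '=' with LIKE so 'M%' is treated as a pattern

Corrected query:
SELECT id, product FROM orders WHERE product LIKE 'M%'

Result:
id | product
---+--------
4  | Monitor
6  | Monitor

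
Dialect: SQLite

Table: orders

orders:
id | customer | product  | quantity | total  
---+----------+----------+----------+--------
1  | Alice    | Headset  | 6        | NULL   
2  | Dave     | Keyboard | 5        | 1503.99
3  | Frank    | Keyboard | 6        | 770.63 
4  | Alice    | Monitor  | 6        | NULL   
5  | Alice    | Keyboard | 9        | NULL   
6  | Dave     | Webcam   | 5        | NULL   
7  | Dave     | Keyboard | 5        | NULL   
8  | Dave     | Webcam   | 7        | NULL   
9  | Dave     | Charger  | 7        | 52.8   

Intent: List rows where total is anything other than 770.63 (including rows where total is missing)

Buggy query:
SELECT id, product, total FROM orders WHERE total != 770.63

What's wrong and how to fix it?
Bug: 'total != 770.63' is unknown when total is NULL, so NULL rows are silently excluded

Fix: Handle NULL separately with IS NULL alongside the inequality

Corrected query:
SELECT id, product, total FROM orders WHERE total != 770.63 OR total IS NULL

Result:
id | product  | total  
---+----------+--------
1  | Headset  | NULL   
2  | Keyboard | 1503.99
4  | Monitor  | NULL   
5  | Keyboard | NULL   
6  | Webcam   | NULL   
7  | Keyboard | NULL   
8  | Webcam   | NULL   
9  | Charger  | 52.8   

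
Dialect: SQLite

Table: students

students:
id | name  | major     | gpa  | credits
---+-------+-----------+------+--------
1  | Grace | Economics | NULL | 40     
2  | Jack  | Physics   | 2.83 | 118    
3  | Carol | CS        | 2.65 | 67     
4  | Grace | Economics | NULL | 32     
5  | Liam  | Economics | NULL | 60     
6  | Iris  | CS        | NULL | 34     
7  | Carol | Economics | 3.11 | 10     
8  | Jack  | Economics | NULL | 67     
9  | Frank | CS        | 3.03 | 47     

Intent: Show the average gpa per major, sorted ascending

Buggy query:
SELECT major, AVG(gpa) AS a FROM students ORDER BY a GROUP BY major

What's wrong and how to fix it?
Bug: ORDER BY appears before GROUP BY; SQL clause order requires GROUP BY first

Fix: Reorder: SELECT … FROM … GROUP BY … ORDER BY …

Corrected query:
SELECT major, AVG(gpa) AS a FROM students GROUP BY major ORDER BY a

Result:
major     | a   
----------+-----
Physics   | 2.83
CS        | 2.84
Economics | 3.11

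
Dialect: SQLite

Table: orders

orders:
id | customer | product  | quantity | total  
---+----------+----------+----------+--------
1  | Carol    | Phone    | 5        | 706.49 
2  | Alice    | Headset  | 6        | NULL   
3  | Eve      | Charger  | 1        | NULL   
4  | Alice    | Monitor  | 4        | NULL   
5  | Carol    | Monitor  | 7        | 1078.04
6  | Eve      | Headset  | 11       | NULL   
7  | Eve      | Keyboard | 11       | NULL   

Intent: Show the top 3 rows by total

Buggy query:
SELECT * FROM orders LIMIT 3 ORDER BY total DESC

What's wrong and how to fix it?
Bug: LIMIT must come after ORDER BY

Fix: Swap the clauses: ORDER BY first, then LIMIT

Corrected query:
SELECT * FROM orders ORDER BY total DESC LIMIT 3

Result:
id | customer | product | quantity | total  
---+----------+---------+----------+--------
5  | Carol    | Monitor | 7        | 1078.04
1  | Carol    | Phone   | 5        | 706.49 
2  | Alice    | Headset | 6        | NULL   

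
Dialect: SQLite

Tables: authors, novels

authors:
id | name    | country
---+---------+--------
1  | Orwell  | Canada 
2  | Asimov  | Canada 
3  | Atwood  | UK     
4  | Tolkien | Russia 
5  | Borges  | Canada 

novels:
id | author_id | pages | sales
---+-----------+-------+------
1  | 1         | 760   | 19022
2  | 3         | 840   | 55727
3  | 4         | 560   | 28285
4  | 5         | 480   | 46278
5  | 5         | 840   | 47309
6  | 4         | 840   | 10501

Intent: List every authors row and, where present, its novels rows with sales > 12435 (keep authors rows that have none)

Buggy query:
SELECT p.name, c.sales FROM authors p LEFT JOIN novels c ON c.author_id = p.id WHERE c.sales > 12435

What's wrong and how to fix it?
Bug: Filtering c.sales in WHERE discards the NULL rows produced by LEFT JOIN, turning it into an inner join

Fix: Move the right-table condition into the ON clause so unmatched parents are kept

Corrected query:
SELECT p.name, c.sales FROM authors p LEFT JOIN novels c ON c.author_id = p.id AND c.sales > 12435

Result:
name    | sales
--------+------
Orwell  | 19022
Asimov  | NULL 
Atwood  | 55727
Tolkien | 28285
Borges  | 46278
Borges  | 47309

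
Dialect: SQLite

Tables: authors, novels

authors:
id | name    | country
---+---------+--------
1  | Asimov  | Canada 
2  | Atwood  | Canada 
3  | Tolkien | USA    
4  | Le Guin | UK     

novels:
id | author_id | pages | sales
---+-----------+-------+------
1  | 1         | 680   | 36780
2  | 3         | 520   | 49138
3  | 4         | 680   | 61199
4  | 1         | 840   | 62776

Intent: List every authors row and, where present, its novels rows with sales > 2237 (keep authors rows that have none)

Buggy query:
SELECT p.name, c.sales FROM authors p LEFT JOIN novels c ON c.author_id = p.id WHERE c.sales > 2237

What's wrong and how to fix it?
Bug: Filtering c.sales in WHERE discards the NULL rows produced by LEFT JOIN, turning it into an inner join

Fix: Move the right-table condition into the ON clause so unmatched parents are kept

Corrected query:
SELECT p.name, c.sales FROM authors p LEFT JOIN novels c ON c.author_id = p.id AND c.sales > 2237

Result:
name    | sales
--------+------
Asimov  | 36780
Asimov  | 62776
Atwood  | NULL 
Tolkien | 49138
Le Guin | 61199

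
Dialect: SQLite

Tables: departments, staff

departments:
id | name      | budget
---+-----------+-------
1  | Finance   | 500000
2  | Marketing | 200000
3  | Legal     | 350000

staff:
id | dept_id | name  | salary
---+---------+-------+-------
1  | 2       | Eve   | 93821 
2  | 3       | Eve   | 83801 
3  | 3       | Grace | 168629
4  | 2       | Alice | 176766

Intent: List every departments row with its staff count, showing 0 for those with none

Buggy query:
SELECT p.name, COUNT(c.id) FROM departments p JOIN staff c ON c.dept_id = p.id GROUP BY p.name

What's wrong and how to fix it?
Bug: An inner join excludes parents with zero children

Fix: Switch to LEFT JOIN to retain unmatched parent rows

Corrected query:
SELECT p.name, COUNT(c.id) FROM departments p LEFT JOIN staff c ON c.dept_id = p.id GROUP BY p.name

Result:
name      | COUNT(c.id)
----------+------------
Finance   | 0          
Legal     | 2          
Marketing | 2          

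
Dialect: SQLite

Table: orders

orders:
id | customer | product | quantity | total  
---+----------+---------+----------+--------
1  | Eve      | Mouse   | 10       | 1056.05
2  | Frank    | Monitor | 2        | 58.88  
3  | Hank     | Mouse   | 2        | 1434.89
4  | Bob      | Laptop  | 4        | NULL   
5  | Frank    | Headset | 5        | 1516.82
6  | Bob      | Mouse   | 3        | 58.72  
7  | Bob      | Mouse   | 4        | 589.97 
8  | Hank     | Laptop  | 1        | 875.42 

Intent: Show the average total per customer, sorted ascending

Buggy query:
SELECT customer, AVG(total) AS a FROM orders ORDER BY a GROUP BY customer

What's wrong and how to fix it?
Bug: GROUP BY must precede ORDER BY

Fix: Reorder: SELECT … FROM … GROUP BY … ORDER BY …

Corrected query:
SELECT customer, AVG(total) AS a FROM orders GROUP BY customer ORDER BY a

Result:
customer | a       
---------+---------
Bob      | 324.345 
Frank    | 787.85  
Eve      | 1056.05 
Hank     | 1155.155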